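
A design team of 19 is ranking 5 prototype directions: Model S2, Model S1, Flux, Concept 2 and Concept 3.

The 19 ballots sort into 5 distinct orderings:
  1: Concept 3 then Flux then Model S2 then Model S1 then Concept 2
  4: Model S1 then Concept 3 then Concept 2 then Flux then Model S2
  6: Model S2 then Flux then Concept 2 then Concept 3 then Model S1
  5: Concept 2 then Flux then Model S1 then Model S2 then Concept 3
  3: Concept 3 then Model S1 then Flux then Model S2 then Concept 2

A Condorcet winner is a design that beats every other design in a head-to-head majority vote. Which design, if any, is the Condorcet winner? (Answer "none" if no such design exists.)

Head-to-head results (19 engineers):
Model S2 vs Model S1: Model S1, 12–7.
Model S2 vs Flux: Flux, 13–6.
Model S2 vs Concept 2: Model S2, 10–9.
Model S2 vs Concept 3: Model S2, 11–8.
Model S1 vs Flux: Flux, 12–7.
Model S1 vs Concept 2: Concept 2, 11–8.
Model S1 vs Concept 3: Concept 3, 10–9.
Flux vs Concept 2: Flux, 10–9.
Flux vs Concept 3: Flux, 11–8.
Concept 2 vs Concept 3: Concept 2, 11–8.
Only Flux has no losses; Flux is the Condorcet winner.

Flux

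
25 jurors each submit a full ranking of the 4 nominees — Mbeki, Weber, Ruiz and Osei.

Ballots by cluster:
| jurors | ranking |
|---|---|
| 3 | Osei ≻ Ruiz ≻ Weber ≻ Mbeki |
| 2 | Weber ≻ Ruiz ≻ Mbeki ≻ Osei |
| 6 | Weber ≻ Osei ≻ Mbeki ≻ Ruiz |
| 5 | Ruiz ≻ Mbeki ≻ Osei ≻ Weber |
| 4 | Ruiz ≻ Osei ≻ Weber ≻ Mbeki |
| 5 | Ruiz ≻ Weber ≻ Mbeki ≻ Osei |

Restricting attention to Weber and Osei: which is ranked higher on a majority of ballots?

Weber

Ballots ranking Weber above Osei: 2 + 6 + 5 = 13.
Ballots ranking Osei above Weber: 25 − 13 = 12.
Weber wins the head-to-head 13–12.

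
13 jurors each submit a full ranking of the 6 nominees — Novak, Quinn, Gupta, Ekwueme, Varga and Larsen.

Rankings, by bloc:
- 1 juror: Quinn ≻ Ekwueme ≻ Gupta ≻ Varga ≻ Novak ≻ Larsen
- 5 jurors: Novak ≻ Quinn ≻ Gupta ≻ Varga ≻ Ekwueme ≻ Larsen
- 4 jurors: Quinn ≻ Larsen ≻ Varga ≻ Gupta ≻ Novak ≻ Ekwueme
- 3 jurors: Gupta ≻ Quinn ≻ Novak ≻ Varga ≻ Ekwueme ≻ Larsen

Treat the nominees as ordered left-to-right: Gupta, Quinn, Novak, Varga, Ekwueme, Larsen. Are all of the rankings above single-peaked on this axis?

no

Axis positions: Gupta=1, Quinn=2, Novak=3, Varga=4, Ekwueme=5, Larsen=6.
Bloc 1: ranking walks positions 2-5-1-4-3-6; Ekwueme is ranked above Novak even though Novak lies between Ekwueme and the peak Quinn on the axis — preferences dip and rise again. Not single-peaked.
Bloc 2 (peak Novak at position 3): ranking walks positions 3-2-1-4-5-6, expanding outward from the peak — single-peaked.
Bloc 3: ranking walks positions 2-6-4-1-3-5; Larsen is ranked above Novak even though Novak lies between Larsen and the peak Quinn on the axis — preferences dip and rise again. Not single-peaked.
Bloc 4 (peak Gupta at position 1): ranking walks positions 1-2-3-4-5-6, expanding outward from the peak — single-peaked.
Bloc 1 violates single-peakedness, so the profile is not single-peaked on this axis.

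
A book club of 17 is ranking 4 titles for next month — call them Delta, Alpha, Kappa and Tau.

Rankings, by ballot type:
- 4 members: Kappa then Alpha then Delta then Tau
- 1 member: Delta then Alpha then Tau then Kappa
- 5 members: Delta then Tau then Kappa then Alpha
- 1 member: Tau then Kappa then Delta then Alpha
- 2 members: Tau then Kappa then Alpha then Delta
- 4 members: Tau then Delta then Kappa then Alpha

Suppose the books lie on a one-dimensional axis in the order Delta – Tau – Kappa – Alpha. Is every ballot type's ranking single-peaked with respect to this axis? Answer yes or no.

no

Axis positions: Delta=1, Tau=2, Kappa=3, Alpha=4.
Ballot type 1: ranking walks positions 3-4-1-2; Delta is ranked above Tau even though Tau lies between Delta and the peak Kappa on the axis — preferences dip and rise again. Not single-peaked.
Ballot type 2: ranking walks positions 1-4-2-3; Alpha is ranked above Tau even though Tau lies between Alpha and the peak Delta on the axis — preferences dip and rise again. Not single-peaked.
Ballot type 3 (peak Delta at position 1): ranking walks positions 1-2-3-4, expanding outward from the peak — single-peaked.
Ballot type 4 (peak Tau at position 2): ranking walks positions 2-3-1-4, expanding outward from the peak — single-peaked.
Ballot type 5 (peak Tau at position 2): ranking walks positions 2-3-4-1, expanding outward from the peak — single-peaked.
Ballot type 6 (peak Tau at position 2): ranking walks positions 2-1-3-4, expanding outward from the peak — single-peaked.
Ballot type 1 violates single-peakedness, so the profile is not single-peaked on this axis.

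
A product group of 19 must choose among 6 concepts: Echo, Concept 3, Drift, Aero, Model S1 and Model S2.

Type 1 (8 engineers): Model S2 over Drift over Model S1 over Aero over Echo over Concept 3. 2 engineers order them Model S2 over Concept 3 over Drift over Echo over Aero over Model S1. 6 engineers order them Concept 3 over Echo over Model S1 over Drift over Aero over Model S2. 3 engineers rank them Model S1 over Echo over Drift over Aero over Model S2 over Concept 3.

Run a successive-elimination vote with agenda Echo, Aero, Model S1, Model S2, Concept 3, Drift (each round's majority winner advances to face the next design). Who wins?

Round 1: Echo vs Aero — 11–8, Echo advances.
Round 2: Echo vs Model S1 — 8–11, Model S1 advances.
Round 3: Model S1 vs Model S2 — 9–10, Model S2 advances.
Round 4: Model S2 vs Concept 3 — 13–6, Model S2 advances.
Round 5: Model S2 vs Drift — 10–9, Model S2 advances.
Model S2 survives the agenda.

Model S2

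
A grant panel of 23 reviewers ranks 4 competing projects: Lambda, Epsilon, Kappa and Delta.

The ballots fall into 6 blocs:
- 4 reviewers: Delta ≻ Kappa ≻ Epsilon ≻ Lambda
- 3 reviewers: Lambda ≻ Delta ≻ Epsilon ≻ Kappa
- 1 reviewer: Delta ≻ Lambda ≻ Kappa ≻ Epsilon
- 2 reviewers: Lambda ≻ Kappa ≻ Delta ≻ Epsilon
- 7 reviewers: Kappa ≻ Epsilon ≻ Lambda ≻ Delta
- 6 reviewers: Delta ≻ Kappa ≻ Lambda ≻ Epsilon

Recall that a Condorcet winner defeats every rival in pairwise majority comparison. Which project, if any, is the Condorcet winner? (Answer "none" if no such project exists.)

Check each pair by majority over 23 ballots:
Lambda vs Epsilon: Lambda preferred on 3+1+2+6 = 12 ballots; Lambda wins 12–11.
Lambda vs Kappa: Kappa, 17–6.
Lambda vs Delta: 3+2+7 = 12 for Lambda, 11 for Delta — Lambda by 12–11.
Epsilon–Kappa: Kappa 20–3.
Epsilon–Delta: Delta 16–7.
Kappa vs Delta: Kappa is ranked higher on 2+7 = 9 ballots, Delta on 14. Delta wins 14–9.
Every project loses at least once (Lambda loses to Kappa; Epsilon loses to Lambda; Kappa loses to Delta; Delta loses to Lambda). The majority relation contains the cycle Lambda beats Delta beats Kappa beats Lambda, so there is no Condorcet winner.

none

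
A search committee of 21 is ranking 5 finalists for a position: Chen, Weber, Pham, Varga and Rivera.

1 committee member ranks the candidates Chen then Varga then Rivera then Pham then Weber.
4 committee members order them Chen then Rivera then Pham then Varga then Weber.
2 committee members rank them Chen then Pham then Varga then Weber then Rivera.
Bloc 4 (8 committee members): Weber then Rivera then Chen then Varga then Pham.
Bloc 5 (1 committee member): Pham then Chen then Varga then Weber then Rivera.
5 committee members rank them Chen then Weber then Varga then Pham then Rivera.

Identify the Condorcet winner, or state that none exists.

Head-to-head results (21 committee members):
Chen vs Weber: Chen preferred on 1+4+2+1+5 = 13 ballots; Chen wins 13–8.
Chen vs Pham: 20 to 1, Chen.
Chen vs Varga: 1+4+2+8+1+5 = 21 for Chen, 0 for Varga — Chen by 21–0.
Chen vs Rivera: Chen preferred on 1+4+2+1+5 = 13 ballots; Chen wins 13–8.
Weber vs Pham: Weber is ranked higher on 8+5 = 13 ballots, Pham on 8. Weber wins 13–8.
Weber vs Varga: 8+5 = 13 for Weber, 8 for Varga — Weber by 13–8.
Weber vs Rivera: 2+8+1+5 = 16 for Weber, 5 for Rivera — Weber by 16–5.
Pham vs Varga: Pham is ranked higher on 4+2+1 = 7 ballots, Varga on 14. Varga wins 14–7.
Pham vs Rivera: 8 to 13, Rivera.
Varga vs Rivera: Varga is ranked higher on 1+2+1+5 = 9 ballots, Rivera on 12. Rivera wins 12–9.
Chen beats each of Weber, Pham, Varga, Rivera — Chen is the Condorcet winner.

Chen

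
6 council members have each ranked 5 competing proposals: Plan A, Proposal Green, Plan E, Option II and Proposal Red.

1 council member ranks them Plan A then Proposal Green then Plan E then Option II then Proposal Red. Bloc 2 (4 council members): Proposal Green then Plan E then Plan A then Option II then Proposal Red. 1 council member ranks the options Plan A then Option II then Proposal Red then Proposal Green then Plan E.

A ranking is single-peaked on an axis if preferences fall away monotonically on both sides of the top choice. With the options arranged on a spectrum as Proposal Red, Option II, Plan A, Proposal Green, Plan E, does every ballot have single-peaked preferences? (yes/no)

Axis positions: Proposal Red=1, Option II=2, Plan A=3, Proposal Green=4, Plan E=5.
Bloc 1 (peak Plan A at position 3): ranking walks positions 3-4-5-2-1, expanding outward from the peak — single-peaked.
Bloc 2 (peak Proposal Green at position 4): ranking walks positions 4-5-3-2-1, expanding outward from the peak — single-peaked.
Bloc 3 (peak Plan A at position 3): ranking walks positions 3-2-1-4-5, expanding outward from the peak — single-peaked.
Every ranking is single-peaked on this axis.

yes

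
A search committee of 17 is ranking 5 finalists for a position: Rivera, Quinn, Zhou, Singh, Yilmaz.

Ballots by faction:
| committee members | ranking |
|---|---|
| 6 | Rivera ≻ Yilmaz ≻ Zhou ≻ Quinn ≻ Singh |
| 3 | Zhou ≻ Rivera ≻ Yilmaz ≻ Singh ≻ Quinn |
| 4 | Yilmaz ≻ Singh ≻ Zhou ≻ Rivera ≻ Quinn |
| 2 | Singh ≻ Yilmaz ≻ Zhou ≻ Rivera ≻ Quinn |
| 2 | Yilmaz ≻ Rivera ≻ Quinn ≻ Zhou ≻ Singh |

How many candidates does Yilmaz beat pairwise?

Yilmaz against each rival (17 committee members):
Yilmaz vs Rivera: Yilmaz preferred on 4+2+2 = 8 ballots; Rivera wins 9–8.
Yilmaz vs Quinn: Yilmaz preferred on 6+3+4+2+2 = 17 ballots; Yilmaz wins 17–0.
Yilmaz vs Zhou: 6+4+2+2 = 14 for Yilmaz, 3 for Zhou — Yilmaz by 14–3.
Yilmaz vs Singh: Yilmaz preferred on 6+3+4+2 = 15 ballots; Yilmaz wins 15–2.
Yilmaz beats Quinn, Zhou, Singh; loses to Rivera — 3 pairwise wins.

3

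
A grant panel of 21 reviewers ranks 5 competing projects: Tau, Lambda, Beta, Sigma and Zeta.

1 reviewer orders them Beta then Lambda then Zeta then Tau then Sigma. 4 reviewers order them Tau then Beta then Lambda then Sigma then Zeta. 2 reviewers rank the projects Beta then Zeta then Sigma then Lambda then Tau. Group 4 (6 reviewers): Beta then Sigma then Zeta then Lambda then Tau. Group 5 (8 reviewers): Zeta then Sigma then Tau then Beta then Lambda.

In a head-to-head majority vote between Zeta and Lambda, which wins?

Ballots ranking Zeta above Lambda: 2 + 6 + 8 = 16.
Ballots ranking Lambda above Zeta: 21 − 16 = 5.
Zeta wins the head-to-head 16–5.

Zeta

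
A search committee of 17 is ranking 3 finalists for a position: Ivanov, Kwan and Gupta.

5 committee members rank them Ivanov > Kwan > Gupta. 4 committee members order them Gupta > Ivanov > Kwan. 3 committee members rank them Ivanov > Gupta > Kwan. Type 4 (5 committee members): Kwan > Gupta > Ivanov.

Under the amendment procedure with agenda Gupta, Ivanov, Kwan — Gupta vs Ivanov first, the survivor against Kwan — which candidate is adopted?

Kwan

Round 1: Gupta vs Ivanov — 9–8, Gupta advances.
Round 2: Gupta vs Kwan — 7–10, Kwan advances.
Kwan survives the agenda.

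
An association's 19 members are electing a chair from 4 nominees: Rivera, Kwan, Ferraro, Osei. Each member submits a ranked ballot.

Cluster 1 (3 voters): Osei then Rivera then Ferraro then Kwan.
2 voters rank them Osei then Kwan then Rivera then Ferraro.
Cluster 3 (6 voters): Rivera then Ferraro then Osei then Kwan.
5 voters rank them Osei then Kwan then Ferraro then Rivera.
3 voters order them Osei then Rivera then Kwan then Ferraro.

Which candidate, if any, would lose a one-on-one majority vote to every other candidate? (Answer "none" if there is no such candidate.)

Pairwise majorities:
Rivera vs Kwan: Rivera is ranked higher on 3+6+3 = 12 ballots, Kwan on 7. Rivera wins 12–7.
Rivera vs Ferraro: Rivera preferred on 3+2+6+3 = 14 ballots; Rivera wins 14–5.
Rivera vs Osei: Rivera is ranked higher on 6 ballots, Osei on 13. Osei wins 13–6.
Kwan vs Ferraro: Kwan wins 10–9.
Kwan vs Osei: Kwan is ranked higher on 0 ballots, Osei on 19. Osei wins 19–0.
Ferraro vs Osei: 6 to 13, Osei.
Only Ferraro has no wins; Ferraro is the Condorcet loser.

Ferraro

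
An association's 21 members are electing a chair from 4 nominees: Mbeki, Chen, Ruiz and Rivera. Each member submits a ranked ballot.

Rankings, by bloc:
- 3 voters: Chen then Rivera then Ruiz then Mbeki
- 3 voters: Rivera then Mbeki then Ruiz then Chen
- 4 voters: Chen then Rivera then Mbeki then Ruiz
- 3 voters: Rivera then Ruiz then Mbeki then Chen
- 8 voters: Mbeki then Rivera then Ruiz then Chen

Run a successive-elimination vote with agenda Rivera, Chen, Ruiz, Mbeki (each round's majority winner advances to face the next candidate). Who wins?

Rivera

Round 1: Rivera vs Chen — 14–7, Rivera advances.
Round 2: Rivera vs Ruiz — 21–0, Rivera advances.
Round 3: Rivera vs Mbeki — 13–8, Rivera advances.
The agenda winner is Rivera.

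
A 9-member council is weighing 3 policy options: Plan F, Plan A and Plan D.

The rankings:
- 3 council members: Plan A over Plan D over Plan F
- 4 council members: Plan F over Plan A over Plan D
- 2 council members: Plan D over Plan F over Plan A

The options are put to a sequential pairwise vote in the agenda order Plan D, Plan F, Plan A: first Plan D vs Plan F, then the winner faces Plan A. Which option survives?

Plan A

Round 1: Plan D vs Plan F — 5–4, Plan D advances.
Round 2: Plan D vs Plan A — 2–7, Plan A advances.
Plan A survives the agenda.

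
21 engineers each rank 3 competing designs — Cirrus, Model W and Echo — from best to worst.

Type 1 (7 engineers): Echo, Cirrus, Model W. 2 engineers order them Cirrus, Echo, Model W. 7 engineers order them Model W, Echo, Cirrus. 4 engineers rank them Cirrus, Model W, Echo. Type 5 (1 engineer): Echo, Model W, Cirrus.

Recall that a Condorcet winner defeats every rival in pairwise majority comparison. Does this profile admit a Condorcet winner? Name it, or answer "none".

none

Check each pair by majority over 21 ballots:
Cirrus vs Model W: Cirrus, 13–8.
Cirrus vs Echo: Cirrus is ranked higher on 2+4 = 6 ballots, Echo on 15. Echo wins 15–6.
Model W vs Echo: Model W preferred on 7+4 = 11 ballots; Model W wins 11–10.
No design is unbeaten: Cirrus loses to Echo; Model W loses to Cirrus; Echo loses to Model W. In particular Cirrus beats Model W beats Echo beats Cirrus is a majority cycle — no Condorcet winner exists.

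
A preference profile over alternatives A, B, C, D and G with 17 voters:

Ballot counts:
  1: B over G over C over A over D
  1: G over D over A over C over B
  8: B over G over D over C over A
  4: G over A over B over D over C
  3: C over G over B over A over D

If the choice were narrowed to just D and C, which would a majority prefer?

Ballots ranking D above C: 1 + 8 + 4 = 13.
Ballots ranking C above D: 17 − 13 = 4.
D wins the head-to-head 13–4.

D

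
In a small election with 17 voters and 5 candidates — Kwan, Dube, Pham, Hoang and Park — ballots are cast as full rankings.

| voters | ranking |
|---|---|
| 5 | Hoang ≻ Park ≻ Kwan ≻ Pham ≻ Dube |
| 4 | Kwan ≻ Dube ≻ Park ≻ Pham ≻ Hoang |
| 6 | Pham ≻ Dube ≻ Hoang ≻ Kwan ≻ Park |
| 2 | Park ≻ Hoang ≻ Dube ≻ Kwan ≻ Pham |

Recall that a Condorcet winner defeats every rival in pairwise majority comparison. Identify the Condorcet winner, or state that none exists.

Head-to-head results (17 voters):
Kwan vs Dube: Kwan, 9–8.
Kwan vs Pham: Kwan wins 11–6.
Kwan vs Hoang: Hoang wins 13–4.
Kwan vs Park: 10 to 7, Kwan.
Dube vs Pham: 6 to 11, Pham.
Dube vs Hoang: Dube, 10–7.
Dube vs Park: Dube is ranked higher on 4+6 = 10 ballots, Park on 7. Dube wins 10–7.
Pham vs Hoang: 4+6 = 10 for Pham, 7 for Hoang — Pham by 10–7.
Pham–Park: Park 11–6.
Hoang vs Park: Hoang preferred on 5+6 = 11 ballots; Hoang wins 11–6.
Each candidate drops at least one matchup (Kwan loses to Hoang; Dube loses to Kwan; Pham loses to Kwan; Hoang loses to Dube; Park loses to Kwan); the cycle Kwan → Dube → Hoang → Kwan rules out a Condorcet winner.

none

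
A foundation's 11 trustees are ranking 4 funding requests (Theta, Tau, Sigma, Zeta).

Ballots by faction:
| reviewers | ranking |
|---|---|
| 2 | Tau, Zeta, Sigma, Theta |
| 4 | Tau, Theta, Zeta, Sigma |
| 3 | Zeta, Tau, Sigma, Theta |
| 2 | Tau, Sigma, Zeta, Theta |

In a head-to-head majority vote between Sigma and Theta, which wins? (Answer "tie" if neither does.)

Sigma

Ballots ranking Sigma above Theta: 2 + 3 + 2 = 7.
Ballots ranking Theta above Sigma: 11 − 7 = 4.
Sigma wins the head-to-head 7–4.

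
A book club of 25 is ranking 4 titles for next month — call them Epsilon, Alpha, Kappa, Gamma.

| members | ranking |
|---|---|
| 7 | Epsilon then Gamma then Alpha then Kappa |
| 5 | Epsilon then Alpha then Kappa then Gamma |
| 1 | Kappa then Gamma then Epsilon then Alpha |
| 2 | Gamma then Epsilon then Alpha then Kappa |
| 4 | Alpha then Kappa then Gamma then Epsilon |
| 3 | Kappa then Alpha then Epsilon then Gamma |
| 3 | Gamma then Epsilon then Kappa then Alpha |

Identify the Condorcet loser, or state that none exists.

none

Head-to-head results (25 members):
Epsilon vs Alpha: Epsilon, 18–7.
Epsilon vs Kappa: Epsilon preferred on 7+5+2+3 = 17 ballots; Epsilon wins 17–8.
Epsilon vs Gamma: 7+5+3 = 15 for Epsilon, 10 for Gamma — Epsilon by 15–10.
Alpha vs Kappa: 7+5+2+4 = 18 for Alpha, 7 for Kappa — Alpha by 18–7.
Alpha–Gamma: Gamma 13–12.
Kappa–Gamma: Kappa 13–12.
Each book has at least one pairwise win (Epsilon beats Alpha; Alpha beats Kappa; Kappa beats Gamma; Gamma beats Alpha) — no Condorcet loser.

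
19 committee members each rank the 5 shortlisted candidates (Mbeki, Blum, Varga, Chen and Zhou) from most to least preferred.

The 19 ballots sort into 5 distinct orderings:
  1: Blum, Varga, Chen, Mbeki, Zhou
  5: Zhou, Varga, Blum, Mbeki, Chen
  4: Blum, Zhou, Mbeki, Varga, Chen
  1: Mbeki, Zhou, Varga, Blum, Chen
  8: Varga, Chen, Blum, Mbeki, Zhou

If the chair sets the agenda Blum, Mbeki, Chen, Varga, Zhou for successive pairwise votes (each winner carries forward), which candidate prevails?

Round 1: Blum vs Mbeki — 18–1, Blum advances.
Round 2: Blum vs Chen — 11–8, Blum advances.
Round 3: Blum vs Varga — 5–14, Varga advances.
Round 4: Varga vs Zhou — 9–10, Zhou advances.
Zhou survives the agenda.

Zhou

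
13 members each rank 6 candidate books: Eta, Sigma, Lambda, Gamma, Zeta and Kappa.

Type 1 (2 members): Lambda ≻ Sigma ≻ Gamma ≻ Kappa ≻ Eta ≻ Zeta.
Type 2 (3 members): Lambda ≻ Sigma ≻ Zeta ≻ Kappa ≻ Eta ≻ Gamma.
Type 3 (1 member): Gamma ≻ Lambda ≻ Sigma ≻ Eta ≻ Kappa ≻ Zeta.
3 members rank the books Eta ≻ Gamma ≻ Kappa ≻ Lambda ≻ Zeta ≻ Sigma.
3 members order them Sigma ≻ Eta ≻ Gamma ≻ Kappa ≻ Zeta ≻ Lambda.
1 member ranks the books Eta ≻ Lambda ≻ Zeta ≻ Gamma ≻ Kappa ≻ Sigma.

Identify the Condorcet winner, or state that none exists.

none

Head-to-head results (13 members):
Eta vs Sigma: Sigma, 9–4.
Eta vs Lambda: Eta is ranked higher on 3+3+1 = 7 ballots, Lambda on 6. Eta wins 7–6.
Eta vs Gamma: 10 to 3, Eta.
Eta vs Zeta: 2+1+3+3+1 = 10 for Eta, 3 for Zeta — Eta by 10–3.
Eta vs Kappa: Eta, 8–5.
Sigma–Lambda: Lambda 10–3.
Sigma–Gamma: Sigma 8–5.
Sigma vs Zeta: Sigma preferred on 2+3+1+3 = 9 ballots; Sigma wins 9–4.
Sigma vs Kappa: Sigma wins 9–4.
Lambda–Gamma: Gamma 7–6.
Lambda–Zeta: Lambda 10–3.
Lambda vs Kappa: Lambda wins 7–6.
Gamma–Zeta: Gamma 9–4.
Gamma vs Kappa: Gamma wins 10–3.
Zeta–Kappa: Kappa 9–4.
Each book drops at least one matchup (Eta loses to Sigma; Sigma loses to Lambda; Lambda loses to Eta; Gamma loses to Eta; Zeta loses to Eta; Kappa loses to Eta); the cycle Eta > Lambda > Sigma > Eta rules out a Condorcet winner.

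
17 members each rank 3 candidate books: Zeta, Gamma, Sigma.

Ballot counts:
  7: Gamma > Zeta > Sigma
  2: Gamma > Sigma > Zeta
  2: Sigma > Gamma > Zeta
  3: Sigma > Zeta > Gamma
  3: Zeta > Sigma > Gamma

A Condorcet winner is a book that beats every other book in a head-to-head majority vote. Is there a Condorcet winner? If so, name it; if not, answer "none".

Gamma

Check each pair by majority over 17 ballots:
Zeta–Gamma: Gamma 11–6.
Zeta vs Sigma: Zeta, 10–7.
Gamma–Sigma: Gamma 9–8.
Gamma defeats every rival head-to-head and is the Condorcet winner.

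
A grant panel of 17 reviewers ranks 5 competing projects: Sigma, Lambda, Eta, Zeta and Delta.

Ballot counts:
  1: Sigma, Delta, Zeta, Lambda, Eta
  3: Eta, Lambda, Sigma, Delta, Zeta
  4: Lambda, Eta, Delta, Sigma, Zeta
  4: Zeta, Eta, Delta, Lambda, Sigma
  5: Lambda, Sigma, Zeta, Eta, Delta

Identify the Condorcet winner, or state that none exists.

Pairwise majorities:
Sigma vs Lambda: 1 to 16, Lambda.
Sigma vs Eta: 1+5 = 6 for Sigma, 11 for Eta — Eta by 11–6.
Sigma vs Zeta: 13 to 4, Sigma.
Sigma vs Delta: 9 to 8, Sigma.
Lambda vs Eta: Lambda preferred on 1+4+5 = 10 ballots; Lambda wins 10–7.
Lambda vs Zeta: Lambda is ranked higher on 3+4+5 = 12 ballots, Zeta on 5. Lambda wins 12–5.
Lambda vs Delta: 12 to 5, Lambda.
Eta vs Zeta: 3+4 = 7 for Eta, 10 for Zeta — Zeta by 10–7.
Eta vs Delta: 16 to 1, Eta.
Zeta vs Delta: Zeta is ranked higher on 4+5 = 9 ballots, Delta on 8. Zeta wins 9–8.
Lambda defeats every rival head-to-head and is the Condorcet winner.

Lambda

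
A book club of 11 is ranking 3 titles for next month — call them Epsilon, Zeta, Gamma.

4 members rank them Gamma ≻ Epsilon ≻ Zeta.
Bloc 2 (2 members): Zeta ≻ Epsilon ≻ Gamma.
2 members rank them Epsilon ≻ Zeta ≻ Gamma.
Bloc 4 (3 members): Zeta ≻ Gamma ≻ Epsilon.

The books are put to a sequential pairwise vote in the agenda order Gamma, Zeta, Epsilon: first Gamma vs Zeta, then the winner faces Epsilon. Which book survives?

Round 1: Gamma vs Zeta — 4–7, Zeta advances.
Round 2: Zeta vs Epsilon — 5–6, Epsilon advances.
Epsilon survives the agenda.

Epsilon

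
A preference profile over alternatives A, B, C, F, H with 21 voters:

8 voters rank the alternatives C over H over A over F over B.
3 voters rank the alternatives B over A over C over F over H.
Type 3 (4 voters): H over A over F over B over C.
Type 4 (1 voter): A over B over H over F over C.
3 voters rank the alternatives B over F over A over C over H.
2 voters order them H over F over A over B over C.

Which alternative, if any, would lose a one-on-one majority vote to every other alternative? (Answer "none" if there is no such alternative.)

none

Head-to-head results (21 voters):
A vs B: A, 15–6.
A vs C: A preferred on 3+4+1+3+2 = 13 ballots; A wins 13–8.
A vs F: 8+3+4+1 = 16 for A, 5 for F — A by 16–5.
A–H: H 14–7.
B vs C: B, 13–8.
B vs F: 3+1+3 = 7 for B, 14 for F — F by 14–7.
B vs H: 7 to 14, H.
C vs F: C wins 11–10.
C vs H: 14 to 7, C.
F vs H: 6 to 15, H.
Each alternative has at least one pairwise win (A beats B; B beats C; C beats F; F beats B; H beats A) — no Condorcet loser.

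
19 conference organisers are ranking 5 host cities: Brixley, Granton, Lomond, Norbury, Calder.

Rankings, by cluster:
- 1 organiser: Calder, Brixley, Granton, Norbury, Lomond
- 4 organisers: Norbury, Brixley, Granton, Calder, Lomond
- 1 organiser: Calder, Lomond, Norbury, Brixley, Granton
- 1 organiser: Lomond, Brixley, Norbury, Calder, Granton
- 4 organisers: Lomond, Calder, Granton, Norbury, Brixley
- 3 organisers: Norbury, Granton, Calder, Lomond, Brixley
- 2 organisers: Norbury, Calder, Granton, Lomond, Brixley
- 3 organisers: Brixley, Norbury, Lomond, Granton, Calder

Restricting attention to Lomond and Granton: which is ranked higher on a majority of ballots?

Ballots ranking Lomond above Granton: 1 + 1 + 4 + 3 = 9.
Ballots ranking Granton above Lomond: 19 − 9 = 10.
Granton wins the head-to-head 10–9.

Granton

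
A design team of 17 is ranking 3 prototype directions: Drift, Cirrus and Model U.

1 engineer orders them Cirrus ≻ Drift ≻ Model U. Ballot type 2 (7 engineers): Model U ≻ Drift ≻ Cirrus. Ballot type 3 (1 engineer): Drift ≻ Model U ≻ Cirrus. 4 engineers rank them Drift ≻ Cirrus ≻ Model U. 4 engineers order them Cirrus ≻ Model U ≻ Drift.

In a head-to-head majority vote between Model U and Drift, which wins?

Model U

Ballots ranking Model U above Drift: 7 + 4 = 11.
Ballots ranking Drift above Model U: 17 − 11 = 6.
Model U wins the head-to-head 11–6.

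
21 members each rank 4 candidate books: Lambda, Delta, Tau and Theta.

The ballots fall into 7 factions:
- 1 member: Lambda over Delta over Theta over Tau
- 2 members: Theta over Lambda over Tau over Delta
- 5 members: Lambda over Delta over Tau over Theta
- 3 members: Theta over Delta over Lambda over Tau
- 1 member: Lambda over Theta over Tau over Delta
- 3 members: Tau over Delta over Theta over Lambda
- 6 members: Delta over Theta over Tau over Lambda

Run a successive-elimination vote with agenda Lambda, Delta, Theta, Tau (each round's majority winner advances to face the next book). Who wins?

Round 1: Lambda vs Delta — 9–12, Delta advances.
Round 2: Delta vs Theta — 15–6, Delta advances.
Round 3: Delta vs Tau — 15–6, Delta advances.
Delta survives the agenda.

Delta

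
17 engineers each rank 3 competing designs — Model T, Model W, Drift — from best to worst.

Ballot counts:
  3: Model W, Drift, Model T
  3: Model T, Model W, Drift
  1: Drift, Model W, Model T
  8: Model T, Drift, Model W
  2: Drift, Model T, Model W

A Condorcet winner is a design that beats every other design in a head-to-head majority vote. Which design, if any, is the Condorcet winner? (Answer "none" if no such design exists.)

Model T

Check each pair by majority over 17 ballots:
Model T vs Model W: Model T wins 13–4.
Model T vs Drift: Model T wins 11–6.
Model W vs Drift: Drift wins 11–6.
Model T defeats every rival head-to-head and is the Condorcet winner.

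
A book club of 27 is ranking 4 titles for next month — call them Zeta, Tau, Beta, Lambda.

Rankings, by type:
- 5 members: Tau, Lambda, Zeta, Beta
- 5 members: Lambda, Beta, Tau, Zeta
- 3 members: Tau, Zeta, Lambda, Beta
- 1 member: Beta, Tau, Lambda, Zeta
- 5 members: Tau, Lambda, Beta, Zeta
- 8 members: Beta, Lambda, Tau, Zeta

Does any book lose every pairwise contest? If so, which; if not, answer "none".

Zeta

Head-to-head results (27 members):
Zeta vs Tau: 0 to 27, Tau.
Zeta vs Beta: 5+3 = 8 for Zeta, 19 for Beta — Beta by 19–8.
Zeta vs Lambda: Lambda, 24–3.
Tau vs Beta: 13 to 14, Beta.
Tau–Lambda: Tau 14–13.
Beta–Lambda: Lambda 18–9.
Zeta is beaten in every head-to-head and is the Condorcet loser.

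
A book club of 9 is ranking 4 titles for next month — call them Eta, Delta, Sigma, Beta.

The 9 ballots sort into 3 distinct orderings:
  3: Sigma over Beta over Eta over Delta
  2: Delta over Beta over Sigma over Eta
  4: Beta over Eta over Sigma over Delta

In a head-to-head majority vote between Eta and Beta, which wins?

Beta

No ballot ranks Eta above Beta: 0.
Ballots ranking Beta above Eta: 9 − 0 = 9.
Beta wins the head-to-head 9–0.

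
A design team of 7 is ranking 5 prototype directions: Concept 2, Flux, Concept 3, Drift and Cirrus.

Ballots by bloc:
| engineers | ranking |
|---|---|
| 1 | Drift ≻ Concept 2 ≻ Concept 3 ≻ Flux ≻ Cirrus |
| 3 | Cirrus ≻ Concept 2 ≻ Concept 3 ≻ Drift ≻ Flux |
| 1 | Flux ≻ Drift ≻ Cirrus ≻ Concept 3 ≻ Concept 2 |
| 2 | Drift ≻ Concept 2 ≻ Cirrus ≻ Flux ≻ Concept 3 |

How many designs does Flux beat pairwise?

Flux against each rival (7 engineers):
Flux–Concept 2: Concept 2 6–1.
Flux vs Concept 3: Concept 3 wins 4–3.
Flux vs Drift: 1 to 6, Drift.
Flux–Cirrus: Cirrus 5–2.
Flux beats no one; loses to Concept 2, Concept 3, Drift, Cirrus — 0 pairwise wins.

0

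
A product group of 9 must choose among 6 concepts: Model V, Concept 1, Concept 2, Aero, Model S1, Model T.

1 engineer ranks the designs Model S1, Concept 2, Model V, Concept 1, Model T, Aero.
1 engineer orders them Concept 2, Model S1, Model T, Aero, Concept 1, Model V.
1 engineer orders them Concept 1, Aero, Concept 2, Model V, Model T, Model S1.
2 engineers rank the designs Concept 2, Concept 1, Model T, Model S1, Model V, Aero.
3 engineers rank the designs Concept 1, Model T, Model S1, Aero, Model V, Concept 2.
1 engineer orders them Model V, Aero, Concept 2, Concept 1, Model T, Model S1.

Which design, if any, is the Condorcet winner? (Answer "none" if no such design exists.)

Check each pair by majority over 9 ballots:
Model V vs Concept 1: Concept 1, 7–2.
Model V vs Concept 2: Concept 2, 5–4.
Model V vs Aero: Aero, 5–4.
Model V vs Model S1: Model S1 wins 7–2.
Model V vs Model T: Model T wins 6–3.
Concept 1 vs Concept 2: Concept 2, 5–4.
Concept 1 vs Aero: Concept 1, 7–2.
Concept 1 vs Model S1: Concept 1 wins 7–2.
Concept 1–Model T: Concept 1 8–1.
Concept 2 vs Aero: Aero, 5–4.
Concept 2 vs Model S1: Concept 2 wins 5–4.
Concept 2 vs Model T: Concept 2, 6–3.
Aero–Model S1: Model S1 7–2.
Aero–Model T: Model T 7–2.
Model S1–Model T: Model T 7–2.
Each design drops at least one matchup (Model V loses to Concept 1; Concept 1 loses to Concept 2; Concept 2 loses to Aero; Aero loses to Concept 1; Model S1 loses to Concept 1; Model T loses to Concept 1); the cycle Concept 1 → Aero → Concept 2 → Concept 1 rules out a Condorcet winner.

none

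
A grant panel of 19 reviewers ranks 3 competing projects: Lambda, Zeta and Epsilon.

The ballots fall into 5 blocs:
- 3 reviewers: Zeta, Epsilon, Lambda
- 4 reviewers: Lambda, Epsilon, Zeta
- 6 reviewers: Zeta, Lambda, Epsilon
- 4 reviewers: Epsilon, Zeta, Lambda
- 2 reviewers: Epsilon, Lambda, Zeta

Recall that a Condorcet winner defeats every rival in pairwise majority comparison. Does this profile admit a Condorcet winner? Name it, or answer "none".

none

Head-to-head results (19 reviewers):
Lambda vs Zeta: Zeta, 13–6.
Lambda vs Epsilon: Lambda, 10–9.
Zeta vs Epsilon: Epsilon, 10–9.
Every project loses at least once (Lambda loses to Zeta; Zeta loses to Epsilon; Epsilon loses to Lambda). The majority relation contains the cycle Lambda beats Epsilon beats Zeta beats Lambda, so there is no Condorcet winner.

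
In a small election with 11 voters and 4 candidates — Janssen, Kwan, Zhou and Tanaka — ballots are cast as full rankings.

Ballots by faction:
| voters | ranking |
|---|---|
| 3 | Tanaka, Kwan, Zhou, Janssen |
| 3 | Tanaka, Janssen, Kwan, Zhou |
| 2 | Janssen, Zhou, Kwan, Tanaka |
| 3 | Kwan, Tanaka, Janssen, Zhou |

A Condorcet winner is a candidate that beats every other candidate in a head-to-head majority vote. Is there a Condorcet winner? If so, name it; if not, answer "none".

Tanaka

Pairwise majorities:
Janssen vs Kwan: Kwan wins 6–5.
Janssen–Zhou: Janssen 8–3.
Janssen vs Tanaka: Tanaka, 9–2.
Kwan–Zhou: Kwan 9–2.
Kwan vs Tanaka: Tanaka, 6–5.
Zhou–Tanaka: Tanaka 9–2.
Tanaka wins every pairwise contest, so Tanaka is the Condorcet winner.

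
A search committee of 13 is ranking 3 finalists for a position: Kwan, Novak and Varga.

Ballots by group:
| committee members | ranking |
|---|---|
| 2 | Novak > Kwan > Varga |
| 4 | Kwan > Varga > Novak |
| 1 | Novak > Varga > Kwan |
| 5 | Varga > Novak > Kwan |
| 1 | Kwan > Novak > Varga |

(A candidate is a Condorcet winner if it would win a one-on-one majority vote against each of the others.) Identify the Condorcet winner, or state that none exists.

Pairwise majorities:
Kwan–Novak: Novak 8–5.
Kwan vs Varga: 7 to 6, Kwan.
Novak vs Varga: Varga wins 9–4.
Each candidate drops at least one matchup (Kwan loses to Novak; Novak loses to Varga; Varga loses to Kwan); the cycle Kwan → Varga → Novak → Kwan rules out a Condorcet winner.

none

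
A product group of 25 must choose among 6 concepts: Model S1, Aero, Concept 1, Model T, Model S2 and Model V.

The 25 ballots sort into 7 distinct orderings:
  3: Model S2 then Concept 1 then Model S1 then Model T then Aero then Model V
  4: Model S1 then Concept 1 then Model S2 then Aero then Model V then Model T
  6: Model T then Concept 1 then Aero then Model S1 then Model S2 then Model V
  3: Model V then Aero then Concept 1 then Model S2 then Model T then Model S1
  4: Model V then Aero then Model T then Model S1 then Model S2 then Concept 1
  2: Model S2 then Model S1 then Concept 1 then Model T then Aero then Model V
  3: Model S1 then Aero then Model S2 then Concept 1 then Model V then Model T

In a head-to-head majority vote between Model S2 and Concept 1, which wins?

Concept 1

Ballots ranking Model S2 above Concept 1: 3 + 4 + 2 + 3 = 12.
Ballots ranking Concept 1 above Model S2: 25 − 12 = 13.
Concept 1 wins the head-to-head 13–12.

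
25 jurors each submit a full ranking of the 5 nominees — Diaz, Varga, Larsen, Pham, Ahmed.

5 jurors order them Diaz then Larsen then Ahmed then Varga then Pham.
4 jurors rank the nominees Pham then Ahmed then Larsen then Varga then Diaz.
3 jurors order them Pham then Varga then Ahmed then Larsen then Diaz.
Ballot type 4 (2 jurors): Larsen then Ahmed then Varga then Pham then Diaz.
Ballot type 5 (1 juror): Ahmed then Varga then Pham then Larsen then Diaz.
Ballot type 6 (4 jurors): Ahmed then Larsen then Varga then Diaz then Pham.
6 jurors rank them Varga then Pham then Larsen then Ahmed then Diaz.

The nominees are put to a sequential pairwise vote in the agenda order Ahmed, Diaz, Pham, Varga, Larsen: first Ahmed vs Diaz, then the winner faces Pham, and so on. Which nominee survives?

Round 1: Ahmed vs Diaz — 20–5, Ahmed advances.
Round 2: Ahmed vs Pham — 12–13, Pham advances.
Round 3: Pham vs Varga — 7–18, Varga advances.
Round 4: Varga vs Larsen — 10–15, Larsen advances.
The agenda winner is Larsen.

Larsen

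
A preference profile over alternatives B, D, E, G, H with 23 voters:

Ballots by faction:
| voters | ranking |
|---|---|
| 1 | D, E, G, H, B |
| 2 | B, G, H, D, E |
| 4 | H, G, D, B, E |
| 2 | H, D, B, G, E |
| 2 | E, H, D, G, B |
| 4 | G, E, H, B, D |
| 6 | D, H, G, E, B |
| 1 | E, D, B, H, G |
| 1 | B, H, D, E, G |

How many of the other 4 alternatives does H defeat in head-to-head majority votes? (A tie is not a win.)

4

H against each rival (23 voters):
H vs B: H preferred on 1+4+2+2+4+6 = 19 ballots; H wins 19–4.
H vs D: 15 to 8, H.
H vs E: H, 15–8.
H vs G: H preferred on 4+2+2+6+1+1 = 16 ballots; H wins 16–7.
H beats B, D, E, G — 4 pairwise wins.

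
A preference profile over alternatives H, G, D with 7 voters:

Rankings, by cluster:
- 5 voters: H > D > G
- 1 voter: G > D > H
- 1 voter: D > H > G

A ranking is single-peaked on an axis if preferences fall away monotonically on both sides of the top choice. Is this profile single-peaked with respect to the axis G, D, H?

Axis positions: G=1, D=2, H=3.
Cluster 1 (peak H at position 3): ranking walks positions 3-2-1, expanding outward from the peak — single-peaked.
Cluster 2 (peak G at position 1): ranking walks positions 1-2-3, expanding outward from the peak — single-peaked.
Cluster 3 (peak D at position 2): ranking walks positions 2-3-1, expanding outward from the peak — single-peaked.
Every ranking is single-peaked on this axis.

yes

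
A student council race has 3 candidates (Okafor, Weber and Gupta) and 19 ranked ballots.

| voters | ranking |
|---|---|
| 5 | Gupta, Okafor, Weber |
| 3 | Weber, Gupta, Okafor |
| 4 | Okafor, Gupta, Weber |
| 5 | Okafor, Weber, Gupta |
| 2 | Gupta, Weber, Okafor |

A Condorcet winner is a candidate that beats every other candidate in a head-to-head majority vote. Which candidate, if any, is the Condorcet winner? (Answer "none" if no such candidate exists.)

Gupta

Check each pair by majority over 19 ballots:
Okafor vs Weber: Okafor wins 14–5.
Okafor vs Gupta: Gupta, 10–9.
Weber–Gupta: Gupta 11–8.
Gupta defeats every rival head-to-head and is the Condorcet winner.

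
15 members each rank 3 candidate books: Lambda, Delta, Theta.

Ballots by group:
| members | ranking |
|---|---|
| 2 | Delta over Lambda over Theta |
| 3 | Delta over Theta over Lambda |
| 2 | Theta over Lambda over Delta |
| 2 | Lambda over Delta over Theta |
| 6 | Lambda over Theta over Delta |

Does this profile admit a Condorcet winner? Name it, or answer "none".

Lambda

Pairwise majorities:
Lambda vs Delta: Lambda wins 10–5.
Lambda vs Theta: Lambda wins 10–5.
Delta vs Theta: Theta, 8–7.
Lambda defeats every rival head-to-head and is the Condorcet winner.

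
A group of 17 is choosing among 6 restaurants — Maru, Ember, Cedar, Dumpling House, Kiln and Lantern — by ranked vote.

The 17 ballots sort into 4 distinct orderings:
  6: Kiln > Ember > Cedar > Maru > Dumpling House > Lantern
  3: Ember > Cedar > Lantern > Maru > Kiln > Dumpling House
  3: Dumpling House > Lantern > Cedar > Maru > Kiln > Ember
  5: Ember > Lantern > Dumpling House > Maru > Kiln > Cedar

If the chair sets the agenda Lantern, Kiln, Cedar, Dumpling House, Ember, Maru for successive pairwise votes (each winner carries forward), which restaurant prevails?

Ember

Round 1: Lantern vs Kiln — 11–6, Lantern advances.
Round 2: Lantern vs Cedar — 8–9, Cedar advances.
Round 3: Cedar vs Dumpling House — 9–8, Cedar advances.
Round 4: Cedar vs Ember — 3–14, Ember advances.
Round 5: Ember vs Maru — 14–3, Ember advances.
The agenda winner is Ember.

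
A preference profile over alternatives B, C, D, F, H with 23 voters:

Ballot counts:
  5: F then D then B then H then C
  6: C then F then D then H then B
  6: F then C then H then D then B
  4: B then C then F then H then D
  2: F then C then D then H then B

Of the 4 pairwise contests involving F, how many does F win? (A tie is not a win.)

F against each rival (23 voters):
F vs B: F preferred on 5+6+6+2 = 19 ballots; F wins 19–4.
F vs C: 13 to 10, F.
F vs D: 23 to 0, F.
F vs H: F wins 23–0.
F beats B, C, D, H — 4 pairwise wins.

4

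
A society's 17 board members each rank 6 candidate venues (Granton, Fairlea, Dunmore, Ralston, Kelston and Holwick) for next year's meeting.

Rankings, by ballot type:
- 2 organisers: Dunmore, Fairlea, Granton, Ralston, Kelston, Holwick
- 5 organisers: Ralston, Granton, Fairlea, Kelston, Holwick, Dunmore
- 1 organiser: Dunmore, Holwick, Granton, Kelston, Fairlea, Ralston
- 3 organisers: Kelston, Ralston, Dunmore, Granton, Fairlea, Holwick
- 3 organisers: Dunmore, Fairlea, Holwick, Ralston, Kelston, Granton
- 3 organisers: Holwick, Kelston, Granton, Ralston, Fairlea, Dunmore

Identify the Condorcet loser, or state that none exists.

Head-to-head results (17 organisers):
Granton vs Fairlea: Granton, 12–5.
Granton vs Dunmore: Granton is ranked higher on 5+3 = 8 ballots, Dunmore on 9. Dunmore wins 9–8.
Granton vs Ralston: Granton preferred on 2+1+3 = 6 ballots; Ralston wins 11–6.
Granton vs Kelston: Granton preferred on 2+5+1 = 8 ballots; Kelston wins 9–8.
Granton vs Holwick: 2+5+3 = 10 for Granton, 7 for Holwick — Granton by 10–7.
Fairlea vs Dunmore: 8 to 9, Dunmore.
Fairlea vs Ralston: 2+1+3 = 6 for Fairlea, 11 for Ralston — Ralston by 11–6.
Fairlea vs Kelston: 2+5+3 = 10 for Fairlea, 7 for Kelston — Fairlea by 10–7.
Fairlea vs Holwick: 13 to 4, Fairlea.
Dunmore vs Ralston: Ralston wins 11–6.
Dunmore vs Kelston: 2+1+3 = 6 for Dunmore, 11 for Kelston — Kelston by 11–6.
Dunmore vs Holwick: Dunmore is ranked higher on 2+1+3+3 = 9 ballots, Holwick on 8. Dunmore wins 9–8.
Ralston vs Kelston: 10 to 7, Ralston.
Ralston vs Holwick: Ralston, 10–7.
Kelston–Holwick: Kelston 10–7.
Holwick loses to every other city — it is the Condorcet loser.

Holwick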